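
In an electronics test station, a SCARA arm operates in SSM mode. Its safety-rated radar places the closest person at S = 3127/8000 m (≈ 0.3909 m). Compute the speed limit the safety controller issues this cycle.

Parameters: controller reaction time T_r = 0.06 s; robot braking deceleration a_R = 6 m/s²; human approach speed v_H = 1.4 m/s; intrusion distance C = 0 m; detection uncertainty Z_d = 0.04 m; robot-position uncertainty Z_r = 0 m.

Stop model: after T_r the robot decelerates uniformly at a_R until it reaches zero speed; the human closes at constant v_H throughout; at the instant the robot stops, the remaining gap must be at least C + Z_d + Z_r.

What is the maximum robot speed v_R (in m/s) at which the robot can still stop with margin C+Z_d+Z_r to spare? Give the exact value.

at the boundary: (1/12)·v² + (22/75)·v + (-427/1600) = 0
  disc = (22/75)² − 4·(1/12)·(-427/1600) = 63001/360000 ; √disc = 251/600
  v_R = (−(22/75) + 251/600) / (2·(1/12)) = 3/4 m/s
check:
stop time T_s = (3/4)/6 = 0.1250 s
reaction-phase robot travel = 0.7500·0.0600 = 0.0450 m
robot under decel: 0.7500²/(2·6.0000) = 0.0469 m
human closes 1.4000·0.1850 = 0.2590 m
residual clearance needed = 0.0000+0.0400+0.0000 = 0.0400 m
sum ≈ 0.0450+0.0469+0.2590+0.0400 ≈ 0.3909 m = S ✓

v_R_max = 3/4 m/s = 0.7500 m/s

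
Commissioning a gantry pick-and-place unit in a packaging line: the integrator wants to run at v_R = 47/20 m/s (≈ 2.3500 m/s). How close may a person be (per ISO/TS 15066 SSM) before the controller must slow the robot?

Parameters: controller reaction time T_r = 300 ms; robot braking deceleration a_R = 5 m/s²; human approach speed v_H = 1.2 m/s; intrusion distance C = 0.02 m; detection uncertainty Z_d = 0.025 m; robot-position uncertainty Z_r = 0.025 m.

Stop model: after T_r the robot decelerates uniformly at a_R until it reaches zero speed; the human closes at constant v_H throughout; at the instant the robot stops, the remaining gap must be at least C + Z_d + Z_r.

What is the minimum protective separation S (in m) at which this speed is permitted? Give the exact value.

S_min = 1801/800 m = 2.2513 m

stop time T_s = (47/20)/5 = 0.4700 s
robot in T_r: 2.3500·0.3000 = 0.7050 m
robot under decel: 2.3500²/(2·5.0000) = 0.5523 m
human over T_r+T_s: 1.2000·(0.3000+0.4700) = 0.9240 m
residual clearance needed = 0.0200+0.0250+0.0250 = 0.0700 m
S_min ≈ 0.7050+0.5523+0.9240+0.0700  ⇒  S_min = 1801/800 m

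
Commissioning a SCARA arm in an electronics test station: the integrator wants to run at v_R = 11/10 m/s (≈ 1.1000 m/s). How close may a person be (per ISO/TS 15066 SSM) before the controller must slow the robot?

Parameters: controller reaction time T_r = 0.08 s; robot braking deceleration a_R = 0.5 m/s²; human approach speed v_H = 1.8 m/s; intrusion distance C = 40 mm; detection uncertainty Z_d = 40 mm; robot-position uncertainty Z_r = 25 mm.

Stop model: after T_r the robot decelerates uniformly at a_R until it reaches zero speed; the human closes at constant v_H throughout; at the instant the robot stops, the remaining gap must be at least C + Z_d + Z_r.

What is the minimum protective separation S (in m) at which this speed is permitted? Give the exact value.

stop time T_s = (11/10)/(1/2) = 2.2000 s
reaction-phase robot travel = 1.1000·0.0800 = 0.0880 m
robot covers 1.1000·2.2000 − ½·0.5000·2.2000² = 1.2100 m while stopping
human closes 1.8000·2.2800 = 4.1040 m
C+Z_d+Z_r = 0.0400+0.0400+0.0250 = 0.1050 m
S_min ≈ 0.0880+1.2100+4.1040+0.1050  ⇒  S_min = 5507/1000 m

S_min = 5507/1000 m = 5.5070 m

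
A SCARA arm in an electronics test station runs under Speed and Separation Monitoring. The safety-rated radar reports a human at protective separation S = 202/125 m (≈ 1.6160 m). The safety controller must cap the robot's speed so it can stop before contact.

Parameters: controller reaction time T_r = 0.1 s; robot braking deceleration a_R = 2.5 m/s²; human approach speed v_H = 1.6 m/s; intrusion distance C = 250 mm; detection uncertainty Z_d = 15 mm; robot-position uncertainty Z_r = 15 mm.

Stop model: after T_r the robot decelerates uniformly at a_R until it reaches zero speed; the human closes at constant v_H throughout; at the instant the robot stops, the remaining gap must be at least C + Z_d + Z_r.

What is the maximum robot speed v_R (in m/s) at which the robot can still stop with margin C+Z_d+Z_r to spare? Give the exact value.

collect terms ⇒ (1/5)·v_R² + (37/50)·v_R + (-147/125) = 0
  disc = (37/50)² − 4·(1/5)·(-147/125) = 3721/2500 ; √disc = 61/50
  v_R = (−(37/50) + 61/50) / (2·(1/5)) = 6/5 m/s
check:
stop time T_s = (6/5)/(5/2) = 0.4800 s
reaction-phase robot travel = 1.2000·0.1000 = 0.1200 m
braking distance = 1.2000²/(2·2.5000) = 0.2880 m
person approaches 1.6000·(0.1000+0.4800) = 0.9280 m
margins: 0.2500+0.0150+0.0150 = 0.2800 m
sum ≈ 0.1200+0.2880+0.9280+0.2800 ≈ 1.6160 m = S ✓

v_R_max = 6/5 m/s = 1.2000 m/s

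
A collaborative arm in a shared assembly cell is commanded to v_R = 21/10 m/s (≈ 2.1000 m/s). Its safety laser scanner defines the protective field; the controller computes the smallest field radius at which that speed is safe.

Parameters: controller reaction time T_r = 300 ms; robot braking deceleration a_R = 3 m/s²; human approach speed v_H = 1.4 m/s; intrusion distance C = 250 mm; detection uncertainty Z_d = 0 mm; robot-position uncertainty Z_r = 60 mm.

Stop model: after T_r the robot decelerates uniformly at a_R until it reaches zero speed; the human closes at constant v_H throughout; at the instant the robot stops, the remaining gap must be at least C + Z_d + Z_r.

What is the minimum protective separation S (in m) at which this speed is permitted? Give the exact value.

stop time T_s = (21/10)/3 = 0.7000 s
reaction-phase robot travel = 2.1000·0.3000 = 0.6300 m
braking distance = 2.1000²/(2·3.0000) = 0.7350 m
person approaches 1.4000·(0.3000+0.7000) = 1.4000 m
margins: 0.2500+0.0000+0.0600 = 0.3100 m
S_min ≈ 0.6300+0.7350+1.4000+0.3100  ⇒  S_min = 123/40 m

S_min = 123/40 m = 3.0750 m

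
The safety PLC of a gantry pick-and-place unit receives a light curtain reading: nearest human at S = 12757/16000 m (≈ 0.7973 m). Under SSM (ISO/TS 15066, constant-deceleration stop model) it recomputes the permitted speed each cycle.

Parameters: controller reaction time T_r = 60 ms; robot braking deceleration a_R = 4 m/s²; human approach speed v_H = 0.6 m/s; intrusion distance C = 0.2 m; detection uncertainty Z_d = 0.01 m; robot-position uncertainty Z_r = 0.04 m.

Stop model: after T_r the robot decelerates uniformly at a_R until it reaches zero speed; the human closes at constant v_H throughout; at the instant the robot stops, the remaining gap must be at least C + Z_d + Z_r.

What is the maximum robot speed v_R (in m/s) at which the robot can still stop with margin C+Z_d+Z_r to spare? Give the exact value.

quadratic (1/8)·v² + (21/100)·v + (-8181/16000) = 0
  disc = (21/100)² − 4·(1/8)·(-8181/16000) = 47961/160000 ; √disc = 219/400
  v_R = (−(21/100) + 219/400) / (2·(1/8)) = 27/20 m/s
check:
T_s = v_R/a_R = (27/20)/4 = 0.3375 s
robot in T_r: 1.3500·0.0600 = 0.0810 m
robot covers 1.3500·0.3375 − ½·4.0000·0.3375² = 0.2278 m while stopping
human closes 0.6000·0.3975 = 0.2385 m
C+Z_d+Z_r = 0.2000+0.0100+0.0400 = 0.2500 m
sum ≈ 0.0810+0.2278+0.2385+0.2500 ≈ 0.7973 m = S ✓

v_R_max = 27/20 m/s = 1.3500 m/s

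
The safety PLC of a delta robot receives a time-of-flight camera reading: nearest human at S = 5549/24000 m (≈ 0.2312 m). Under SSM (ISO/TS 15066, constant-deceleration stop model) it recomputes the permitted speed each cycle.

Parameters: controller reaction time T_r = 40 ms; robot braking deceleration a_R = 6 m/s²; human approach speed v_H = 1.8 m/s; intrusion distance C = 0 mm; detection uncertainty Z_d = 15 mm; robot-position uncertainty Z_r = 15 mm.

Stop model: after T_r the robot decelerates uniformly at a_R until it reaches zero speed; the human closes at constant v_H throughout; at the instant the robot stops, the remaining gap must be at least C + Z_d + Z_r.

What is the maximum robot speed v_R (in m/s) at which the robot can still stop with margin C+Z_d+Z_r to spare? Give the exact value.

quadratic (1/12)·v² + (17/50)·v + (-3101/24000) = 0
  disc = (17/50)² − 4·(1/12)·(-3101/24000) = 57121/360000 ; √disc = 239/600
  v_R = (−(17/50) + 239/600) / (2·(1/12)) = 7/20 m/s
check:
stop time T_s = (7/20)/6 = 0.0583 s
robot in T_r: 0.3500·0.0400 = 0.0140 m
robot under decel: 0.3500²/(2·6.0000) = 0.0102 m
person approaches 1.8000·(0.0400+0.0583) = 0.1770 m
C+Z_d+Z_r = 0.0000+0.0150+0.0150 = 0.0300 m
sum ≈ 0.0140+0.0102+0.1770+0.0300 ≈ 0.2312 m = S ✓

v_R_max = 7/20 m/s = 0.3500 m/s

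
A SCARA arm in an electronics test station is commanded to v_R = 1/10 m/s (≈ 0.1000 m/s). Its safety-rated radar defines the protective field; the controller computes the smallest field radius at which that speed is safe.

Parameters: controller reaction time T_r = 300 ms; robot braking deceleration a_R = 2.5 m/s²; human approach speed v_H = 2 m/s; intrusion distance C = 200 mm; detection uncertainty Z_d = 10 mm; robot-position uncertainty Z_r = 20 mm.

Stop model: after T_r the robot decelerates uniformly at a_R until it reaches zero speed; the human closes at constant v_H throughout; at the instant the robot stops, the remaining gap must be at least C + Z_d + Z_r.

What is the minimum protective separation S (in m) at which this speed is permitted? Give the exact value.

S_min = 471/500 m = 0.9420 m

braking lasts T_s = (1/10)/(5/2) = 0.0400 s
robot in T_r: 0.1000·0.3000 = 0.0300 m
braking distance = 0.1000²/(2·2.5000) = 0.0020 m
human over T_r+T_s: 2.0000·(0.3000+0.0400) = 0.6800 m
C+Z_d+Z_r = 0.2000+0.0100+0.0200 = 0.2300 m
S_min ≈ 0.0300+0.0020+0.6800+0.2300  ⇒  S_min = 471/500 m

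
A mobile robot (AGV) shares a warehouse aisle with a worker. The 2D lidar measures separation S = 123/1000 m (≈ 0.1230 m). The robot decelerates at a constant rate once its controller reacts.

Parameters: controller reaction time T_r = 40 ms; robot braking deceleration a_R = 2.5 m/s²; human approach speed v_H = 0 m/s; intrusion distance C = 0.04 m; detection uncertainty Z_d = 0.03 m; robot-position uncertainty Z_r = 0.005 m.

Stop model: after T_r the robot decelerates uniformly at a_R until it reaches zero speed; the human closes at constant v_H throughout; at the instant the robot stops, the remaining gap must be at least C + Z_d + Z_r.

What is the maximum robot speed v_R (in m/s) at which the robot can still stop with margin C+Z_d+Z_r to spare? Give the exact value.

v_R_max = 2/5 m/s = 0.4000 m/s

at the boundary: (1/5)·v² + (1/25)·v + (-6/125) = 0
  disc = (1/25)² − 4·(1/5)·(-6/125) = 1/25 ; √disc = 1/5
  v_R = (−(1/25) + 1/5) / (2·(1/5)) = 2/5 m/s
check:
T_s = v_R/a_R = (2/5)/(5/2) = 0.1600 s
robot in T_r: 0.4000·0.0400 = 0.0160 m
braking distance = 0.4000²/(2·2.5000) = 0.0320 m
human over T_r+T_s: 0.0000·(0.0400+0.1600) = 0.0000 m
margins: 0.0400+0.0300+0.0050 = 0.0750 m
sum ≈ 0.0160+0.0320+0.0000+0.0750 ≈ 0.1230 m = S ✓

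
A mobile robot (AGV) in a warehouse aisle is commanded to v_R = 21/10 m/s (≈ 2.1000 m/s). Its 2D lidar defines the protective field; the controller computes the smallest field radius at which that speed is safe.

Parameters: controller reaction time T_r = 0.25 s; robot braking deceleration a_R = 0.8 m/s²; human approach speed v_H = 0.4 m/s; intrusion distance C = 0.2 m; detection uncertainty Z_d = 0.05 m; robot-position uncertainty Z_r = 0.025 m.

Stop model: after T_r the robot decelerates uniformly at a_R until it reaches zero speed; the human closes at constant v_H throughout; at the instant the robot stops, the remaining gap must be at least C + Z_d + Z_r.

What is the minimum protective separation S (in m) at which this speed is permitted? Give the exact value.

S_min = 753/160 m = 4.7062 m

stop time T_s = (21/10)/(4/5) = 2.6250 s
robot covers v_R·T_r = 2.1000·0.2500 = 0.5250 m before braking
robot covers 2.1000·2.6250 − ½·0.8000·2.6250² = 2.7563 m while stopping
human closes 0.4000·2.8750 = 1.1500 m
residual clearance needed = 0.2000+0.0500+0.0250 = 0.2750 m
S_min ≈ 0.5250+2.7563+1.1500+0.2750  ⇒  S_min = 753/160 m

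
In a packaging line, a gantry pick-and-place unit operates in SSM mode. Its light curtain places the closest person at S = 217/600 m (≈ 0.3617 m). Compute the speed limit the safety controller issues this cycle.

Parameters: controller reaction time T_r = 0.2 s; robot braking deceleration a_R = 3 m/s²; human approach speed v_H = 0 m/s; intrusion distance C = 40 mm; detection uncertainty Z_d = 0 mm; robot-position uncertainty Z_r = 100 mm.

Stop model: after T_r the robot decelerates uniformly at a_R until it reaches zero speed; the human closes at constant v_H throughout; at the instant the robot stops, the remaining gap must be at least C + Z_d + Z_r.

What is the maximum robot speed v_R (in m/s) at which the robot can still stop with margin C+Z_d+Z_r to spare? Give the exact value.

collect terms ⇒ (1/6)·v_R² + (1/5)·v_R + (-133/600) = 0
  disc = (1/5)² − 4·(1/6)·(-133/600) = 169/900 ; √disc = 13/30
  v_R = (−(1/5) + 13/30) / (2·(1/6)) = 7/10 m/s
check:
stop time T_s = (7/10)/3 = 0.2333 s
reaction-phase robot travel = 0.7000·0.2000 = 0.1400 m
braking distance = 0.7000²/(2·3.0000) = 0.0817 m
human closes 0.0000·0.4333 = 0.0000 m
C+Z_d+Z_r = 0.0400+0.0000+0.1000 = 0.1400 m
sum ≈ 0.1400+0.0817+0.0000+0.1400 ≈ 0.3617 m = S ✓

v_R_max = 7/10 m/s = 0.7000 m/s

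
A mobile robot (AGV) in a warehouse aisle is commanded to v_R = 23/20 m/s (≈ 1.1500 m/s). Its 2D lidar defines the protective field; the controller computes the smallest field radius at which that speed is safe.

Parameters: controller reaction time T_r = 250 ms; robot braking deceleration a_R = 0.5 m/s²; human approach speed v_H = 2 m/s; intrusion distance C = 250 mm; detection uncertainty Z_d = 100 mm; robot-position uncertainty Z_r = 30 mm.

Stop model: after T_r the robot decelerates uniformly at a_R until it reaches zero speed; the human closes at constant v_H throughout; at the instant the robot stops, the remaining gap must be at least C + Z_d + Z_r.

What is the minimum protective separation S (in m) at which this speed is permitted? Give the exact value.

S_min = 709/100 m = 7.0900 m

stop time T_s = (23/20)/(1/2) = 2.3000 s
robot covers v_R·T_r = 1.1500·0.2500 = 0.2875 m before braking
braking distance = 1.1500²/(2·0.5000) = 1.3225 m
human closes 2.0000·2.5500 = 5.1000 m
C+Z_d+Z_r = 0.2500+0.1000+0.0300 = 0.3800 m
S_min ≈ 0.2875+1.3225+5.1000+0.3800  ⇒  S_min = 709/100 m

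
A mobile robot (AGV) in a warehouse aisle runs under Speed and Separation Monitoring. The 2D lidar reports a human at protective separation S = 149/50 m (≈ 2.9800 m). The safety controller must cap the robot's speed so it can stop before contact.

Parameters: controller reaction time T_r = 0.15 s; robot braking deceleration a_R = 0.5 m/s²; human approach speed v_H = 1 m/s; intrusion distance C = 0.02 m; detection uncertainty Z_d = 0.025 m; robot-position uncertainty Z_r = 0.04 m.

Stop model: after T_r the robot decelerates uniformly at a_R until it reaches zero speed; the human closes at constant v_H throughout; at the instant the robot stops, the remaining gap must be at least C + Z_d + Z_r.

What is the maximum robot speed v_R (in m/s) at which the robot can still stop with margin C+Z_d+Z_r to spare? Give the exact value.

at the boundary: (1)·v² + (43/20)·v + (-549/200) = 0
  disc = (43/20)² − 4·(1)·(-549/200) = 6241/400 ; √disc = 79/20
  v_R = (−(43/20) + 79/20) / (2·(1)) = 9/10 m/s
check:
T_s = v_R/a_R = (9/10)/(1/2) = 1.8000 s
reaction-phase robot travel = 0.9000·0.1500 = 0.1350 m
robot under decel: 0.9000²/(2·0.5000) = 0.8100 m
person approaches 1.0000·(0.1500+1.8000) = 1.9500 m
C+Z_d+Z_r = 0.0200+0.0250+0.0400 = 0.0850 m
sum ≈ 0.1350+0.8100+1.9500+0.0850 ≈ 2.9800 m = S ✓

v_R_max = 9/10 m/s = 0.9000 m/s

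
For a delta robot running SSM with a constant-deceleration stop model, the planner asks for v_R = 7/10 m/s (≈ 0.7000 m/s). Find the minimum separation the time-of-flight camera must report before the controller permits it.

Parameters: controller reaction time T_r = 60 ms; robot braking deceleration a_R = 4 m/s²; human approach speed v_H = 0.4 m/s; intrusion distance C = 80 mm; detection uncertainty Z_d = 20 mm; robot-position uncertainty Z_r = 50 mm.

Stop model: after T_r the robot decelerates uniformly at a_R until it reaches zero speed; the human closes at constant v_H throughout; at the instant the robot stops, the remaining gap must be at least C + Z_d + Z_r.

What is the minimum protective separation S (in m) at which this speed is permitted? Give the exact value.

S_min = 1389/4000 m = 0.3473 m

stop time T_s = (7/10)/4 = 0.1750 s
reaction-phase robot travel = 0.7000·0.0600 = 0.0420 m
robot covers 0.7000·0.1750 − ½·4.0000·0.1750² = 0.0612 m while stopping
person approaches 0.4000·(0.0600+0.1750) = 0.0940 m
residual clearance needed = 0.0800+0.0200+0.0500 = 0.1500 m
S_min ≈ 0.0420+0.0612+0.0940+0.1500  ⇒  S_min = 1389/4000 m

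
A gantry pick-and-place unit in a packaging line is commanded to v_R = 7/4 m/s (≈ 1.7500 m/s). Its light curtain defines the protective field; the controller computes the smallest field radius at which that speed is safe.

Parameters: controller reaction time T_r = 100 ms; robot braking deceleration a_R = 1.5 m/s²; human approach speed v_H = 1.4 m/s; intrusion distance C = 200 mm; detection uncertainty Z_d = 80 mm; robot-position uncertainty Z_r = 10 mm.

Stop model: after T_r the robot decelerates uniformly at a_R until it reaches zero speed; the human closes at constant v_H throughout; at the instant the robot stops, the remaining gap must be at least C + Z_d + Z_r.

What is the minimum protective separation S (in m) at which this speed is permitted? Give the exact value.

S_min = 3911/1200 m = 3.2592 m

T_s = v_R/a_R = (7/4)/(3/2) = 1.1667 s
reaction-phase robot travel = 1.7500·0.1000 = 0.1750 m
braking distance = 1.7500²/(2·1.5000) = 1.0208 m
human over T_r+T_s: 1.4000·(0.1000+1.1667) = 1.7733 m
margins: 0.2000+0.0800+0.0100 = 0.2900 m
S_min ≈ 0.1750+1.0208+1.7733+0.2900  ⇒  S_min = 3911/1200 m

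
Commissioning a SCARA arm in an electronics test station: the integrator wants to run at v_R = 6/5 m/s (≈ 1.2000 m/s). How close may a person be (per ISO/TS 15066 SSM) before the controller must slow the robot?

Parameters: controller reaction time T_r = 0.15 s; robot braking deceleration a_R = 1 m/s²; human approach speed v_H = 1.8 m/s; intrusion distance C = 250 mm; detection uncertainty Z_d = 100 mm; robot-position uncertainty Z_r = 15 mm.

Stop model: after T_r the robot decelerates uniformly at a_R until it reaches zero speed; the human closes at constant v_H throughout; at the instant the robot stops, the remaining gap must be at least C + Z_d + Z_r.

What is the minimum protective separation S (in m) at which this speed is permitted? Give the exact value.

S_min = 739/200 m = 3.6950 m

T_s = v_R/a_R = (6/5)/1 = 1.2000 s
reaction-phase robot travel = 1.2000·0.1500 = 0.1800 m
robot under decel: 1.2000²/(2·1.0000) = 0.7200 m
person approaches 1.8000·(0.1500+1.2000) = 2.4300 m
C+Z_d+Z_r = 0.2500+0.1000+0.0150 = 0.3650 m
S_min ≈ 0.1800+0.7200+2.4300+0.3650  ⇒  S_min = 739/200 m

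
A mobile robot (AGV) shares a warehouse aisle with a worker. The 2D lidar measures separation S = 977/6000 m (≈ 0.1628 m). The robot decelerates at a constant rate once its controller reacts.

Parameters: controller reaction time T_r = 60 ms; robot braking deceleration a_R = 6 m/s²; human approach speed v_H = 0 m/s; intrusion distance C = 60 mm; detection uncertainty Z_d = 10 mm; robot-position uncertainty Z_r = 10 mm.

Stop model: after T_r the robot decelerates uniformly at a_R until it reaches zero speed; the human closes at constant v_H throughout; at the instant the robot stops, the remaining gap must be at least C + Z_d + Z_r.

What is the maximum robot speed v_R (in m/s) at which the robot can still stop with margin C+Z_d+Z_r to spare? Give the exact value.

v_R_max = 7/10 m/s = 0.7000 m/s

collect terms ⇒ (1/12)·v_R² + (3/50)·v_R + (-497/6000) = 0
  disc = (3/50)² − 4·(1/12)·(-497/6000) = 2809/90000 ; √disc = 53/300
  v_R = (−(3/50) + 53/300) / (2·(1/12)) = 7/10 m/s
check:
stop time T_s = (7/10)/6 = 0.1167 s
reaction-phase robot travel = 0.7000·0.0600 = 0.0420 m
robot under decel: 0.7000²/(2·6.0000) = 0.0408 m
human closes 0.0000·0.1767 = 0.0000 m
C+Z_d+Z_r = 0.0600+0.0100+0.0100 = 0.0800 m
sum ≈ 0.0420+0.0408+0.0000+0.0800 ≈ 0.1628 m = S ✓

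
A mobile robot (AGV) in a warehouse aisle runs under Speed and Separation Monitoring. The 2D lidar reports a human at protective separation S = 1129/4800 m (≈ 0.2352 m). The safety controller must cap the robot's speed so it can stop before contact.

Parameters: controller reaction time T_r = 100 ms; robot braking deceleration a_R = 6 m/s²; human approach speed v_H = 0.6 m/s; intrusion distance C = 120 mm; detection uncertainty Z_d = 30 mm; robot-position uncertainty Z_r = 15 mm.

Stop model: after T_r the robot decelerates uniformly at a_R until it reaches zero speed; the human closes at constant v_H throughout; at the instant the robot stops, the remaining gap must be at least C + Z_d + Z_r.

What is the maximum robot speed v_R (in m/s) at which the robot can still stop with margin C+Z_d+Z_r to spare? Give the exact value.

v_R_max = 1/20 m/s = 0.0500 m/s

at the boundary: (1/12)·v² + (1/5)·v + (-49/4800) = 0
  disc = (1/5)² − 4·(1/12)·(-49/4800) = 25/576 ; √disc = 5/24
  v_R = (−(1/5) + 5/24) / (2·(1/12)) = 1/20 m/s
check:
stop time T_s = (1/20)/6 = 0.0083 s
robot covers v_R·T_r = 0.0500·0.1000 = 0.0050 m before braking
robot covers 0.0500·0.0083 − ½·6.0000·0.0083² = 0.0002 m while stopping
human over T_r+T_s: 0.6000·(0.1000+0.0083) = 0.0650 m
C+Z_d+Z_r = 0.1200+0.0300+0.0150 = 0.1650 m
sum ≈ 0.0050+0.0002+0.0650+0.1650 ≈ 0.2352 m = S ✓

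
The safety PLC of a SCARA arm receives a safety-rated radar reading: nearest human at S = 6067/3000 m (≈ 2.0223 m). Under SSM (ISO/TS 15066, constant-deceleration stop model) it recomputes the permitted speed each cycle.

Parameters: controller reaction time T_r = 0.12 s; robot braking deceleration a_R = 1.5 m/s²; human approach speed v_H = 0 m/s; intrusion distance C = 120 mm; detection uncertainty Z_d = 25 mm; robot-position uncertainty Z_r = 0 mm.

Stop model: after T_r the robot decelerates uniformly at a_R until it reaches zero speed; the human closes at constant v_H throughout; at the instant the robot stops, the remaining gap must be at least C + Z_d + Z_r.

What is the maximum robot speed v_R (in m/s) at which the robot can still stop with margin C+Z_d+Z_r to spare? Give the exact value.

v_R_max = 11/5 m/s = 2.2000 m/s

at the boundary: (1/3)·v² + (3/25)·v + (-704/375) = 0
  disc = (3/25)² − 4·(1/3)·(-704/375) = 14161/5625 ; √disc = 119/75
  v_R = (−(3/25) + 119/75) / (2·(1/3)) = 11/5 m/s
check:
T_s = v_R/a_R = (11/5)/(3/2) = 1.4667 s
robot in T_r: 2.2000·0.1200 = 0.2640 m
braking distance = 2.2000²/(2·1.5000) = 1.6133 m
human over T_r+T_s: 0.0000·(0.1200+1.4667) = 0.0000 m
margins: 0.1200+0.0250+0.0000 = 0.1450 m
sum ≈ 0.2640+1.6133+0.0000+0.1450 ≈ 2.0223 m = S ✓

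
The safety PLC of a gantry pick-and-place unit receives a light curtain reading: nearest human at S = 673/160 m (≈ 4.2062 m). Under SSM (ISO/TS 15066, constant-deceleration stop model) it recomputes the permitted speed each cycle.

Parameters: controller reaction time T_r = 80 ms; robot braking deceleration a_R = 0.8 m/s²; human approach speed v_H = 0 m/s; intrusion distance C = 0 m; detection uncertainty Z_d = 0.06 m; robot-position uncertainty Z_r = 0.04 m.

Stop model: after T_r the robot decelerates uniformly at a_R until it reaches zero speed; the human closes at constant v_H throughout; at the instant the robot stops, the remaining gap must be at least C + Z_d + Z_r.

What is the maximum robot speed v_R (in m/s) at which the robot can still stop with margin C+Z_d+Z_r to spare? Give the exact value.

quadratic (5/8)·v² + (2/25)·v + (-657/160) = 0
  disc = (2/25)² − 4·(5/8)·(-657/160) = 410881/40000 ; √disc = 641/200
  v_R = (−(2/25) + 641/200) / (2·(5/8)) = 5/2 m/s
check:
T_s = v_R/a_R = (5/2)/(4/5) = 3.1250 s
reaction-phase robot travel = 2.5000·0.0800 = 0.2000 m
braking distance = 2.5000²/(2·0.8000) = 3.9062 m
human over T_r+T_s: 0.0000·(0.0800+3.1250) = 0.0000 m
margins: 0.0000+0.0600+0.0400 = 0.1000 m
sum ≈ 0.2000+3.9062+0.0000+0.1000 ≈ 4.2062 m = S ✓

v_R_max = 5/2 m/s = 2.5000 m/s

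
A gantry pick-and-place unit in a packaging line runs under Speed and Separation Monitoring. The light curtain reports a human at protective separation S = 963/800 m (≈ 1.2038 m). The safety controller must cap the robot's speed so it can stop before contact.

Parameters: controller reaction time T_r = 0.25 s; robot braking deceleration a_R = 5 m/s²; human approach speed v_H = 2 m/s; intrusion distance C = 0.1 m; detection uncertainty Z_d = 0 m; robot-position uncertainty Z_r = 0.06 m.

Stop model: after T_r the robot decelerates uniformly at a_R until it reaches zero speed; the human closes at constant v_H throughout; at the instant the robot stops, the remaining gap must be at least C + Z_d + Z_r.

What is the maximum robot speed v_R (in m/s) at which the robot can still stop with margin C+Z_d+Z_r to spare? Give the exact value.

v_R_max = 3/4 m/s = 0.7500 m/s

collect terms ⇒ (1/10)·v_R² + (13/20)·v_R + (-87/160) = 0
  disc = (13/20)² − 4·(1/10)·(-87/160) = 16/25 ; √disc = 4/5
  v_R = (−(13/20) + 4/5) / (2·(1/10)) = 3/4 m/s
check:
stop time T_s = (3/4)/5 = 0.1500 s
reaction-phase robot travel = 0.7500·0.2500 = 0.1875 m
robot covers 0.7500·0.1500 − ½·5.0000·0.1500² = 0.0563 m while stopping
person approaches 2.0000·(0.2500+0.1500) = 0.8000 m
residual clearance needed = 0.1000+0.0000+0.0600 = 0.1600 m
sum ≈ 0.1875+0.0563+0.8000+0.1600 ≈ 1.2038 m = S ✓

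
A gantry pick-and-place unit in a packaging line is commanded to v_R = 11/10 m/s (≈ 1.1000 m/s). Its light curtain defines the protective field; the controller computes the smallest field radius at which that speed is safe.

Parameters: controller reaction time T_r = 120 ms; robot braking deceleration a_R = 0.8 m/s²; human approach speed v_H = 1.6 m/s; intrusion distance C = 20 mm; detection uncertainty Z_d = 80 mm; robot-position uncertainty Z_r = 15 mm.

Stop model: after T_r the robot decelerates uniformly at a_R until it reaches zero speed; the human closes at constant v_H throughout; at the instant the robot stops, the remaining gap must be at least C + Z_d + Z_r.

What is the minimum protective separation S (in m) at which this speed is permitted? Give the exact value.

T_s = v_R/a_R = (11/10)/(4/5) = 1.3750 s
robot covers v_R·T_r = 1.1000·0.1200 = 0.1320 m before braking
robot under decel: 1.1000²/(2·0.8000) = 0.7562 m
human over T_r+T_s: 1.6000·(0.1200+1.3750) = 2.3920 m
margins: 0.0200+0.0800+0.0150 = 0.1150 m
S_min ≈ 0.1320+0.7562+2.3920+0.1150  ⇒  S_min = 13581/4000 m

S_min = 13581/4000 m = 3.3952 m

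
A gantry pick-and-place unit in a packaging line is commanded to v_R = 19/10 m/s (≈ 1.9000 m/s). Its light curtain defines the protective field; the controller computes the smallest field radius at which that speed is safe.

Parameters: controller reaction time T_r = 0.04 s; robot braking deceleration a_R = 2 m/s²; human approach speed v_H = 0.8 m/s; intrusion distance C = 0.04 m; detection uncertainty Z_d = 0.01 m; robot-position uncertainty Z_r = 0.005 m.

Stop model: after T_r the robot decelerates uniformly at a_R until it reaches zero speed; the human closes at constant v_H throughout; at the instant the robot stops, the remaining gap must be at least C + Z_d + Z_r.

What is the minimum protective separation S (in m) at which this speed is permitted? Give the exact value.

stop time T_s = (19/10)/2 = 0.9500 s
reaction-phase robot travel = 1.9000·0.0400 = 0.0760 m
braking distance = 1.9000²/(2·2.0000) = 0.9025 m
human closes 0.8000·0.9900 = 0.7920 m
residual clearance needed = 0.0400+0.0100+0.0050 = 0.0550 m
S_min ≈ 0.0760+0.9025+0.7920+0.0550  ⇒  S_min = 3651/2000 m

S_min = 3651/2000 m = 1.8255 m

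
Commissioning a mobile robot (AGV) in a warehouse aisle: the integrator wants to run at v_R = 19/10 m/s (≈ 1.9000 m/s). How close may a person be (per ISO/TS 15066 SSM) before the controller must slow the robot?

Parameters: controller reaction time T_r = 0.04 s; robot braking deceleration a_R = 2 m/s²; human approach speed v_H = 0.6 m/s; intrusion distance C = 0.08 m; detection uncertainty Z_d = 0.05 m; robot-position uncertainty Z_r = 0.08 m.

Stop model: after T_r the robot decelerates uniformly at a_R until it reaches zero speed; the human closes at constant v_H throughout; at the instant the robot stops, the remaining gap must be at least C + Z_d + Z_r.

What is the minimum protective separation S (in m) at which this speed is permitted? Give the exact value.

T_s = v_R/a_R = (19/10)/2 = 0.9500 s
robot in T_r: 1.9000·0.0400 = 0.0760 m
robot covers 1.9000·0.9500 − ½·2.0000·0.9500² = 0.9025 m while stopping
human over T_r+T_s: 0.6000·(0.0400+0.9500) = 0.5940 m
residual clearance needed = 0.0800+0.0500+0.0800 = 0.2100 m
S_min ≈ 0.0760+0.9025+0.5940+0.2100  ⇒  S_min = 713/400 m

S_min = 713/400 m = 1.7825 m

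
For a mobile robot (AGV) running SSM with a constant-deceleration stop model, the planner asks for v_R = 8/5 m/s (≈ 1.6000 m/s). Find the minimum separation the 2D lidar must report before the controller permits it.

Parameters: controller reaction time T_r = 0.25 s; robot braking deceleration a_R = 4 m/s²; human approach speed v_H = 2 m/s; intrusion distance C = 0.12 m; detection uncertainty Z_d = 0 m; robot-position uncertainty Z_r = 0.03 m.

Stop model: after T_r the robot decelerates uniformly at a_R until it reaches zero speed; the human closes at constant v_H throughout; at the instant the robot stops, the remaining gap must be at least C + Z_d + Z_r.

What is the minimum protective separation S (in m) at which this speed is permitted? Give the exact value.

stop time T_s = (8/5)/4 = 0.4000 s
robot in T_r: 1.6000·0.2500 = 0.4000 m
robot under decel: 1.6000²/(2·4.0000) = 0.3200 m
human over T_r+T_s: 2.0000·(0.2500+0.4000) = 1.3000 m
residual clearance needed = 0.1200+0.0000+0.0300 = 0.1500 m
S_min ≈ 0.4000+0.3200+1.3000+0.1500  ⇒  S_min = 217/100 m

S_min = 217/100 m = 2.1700 m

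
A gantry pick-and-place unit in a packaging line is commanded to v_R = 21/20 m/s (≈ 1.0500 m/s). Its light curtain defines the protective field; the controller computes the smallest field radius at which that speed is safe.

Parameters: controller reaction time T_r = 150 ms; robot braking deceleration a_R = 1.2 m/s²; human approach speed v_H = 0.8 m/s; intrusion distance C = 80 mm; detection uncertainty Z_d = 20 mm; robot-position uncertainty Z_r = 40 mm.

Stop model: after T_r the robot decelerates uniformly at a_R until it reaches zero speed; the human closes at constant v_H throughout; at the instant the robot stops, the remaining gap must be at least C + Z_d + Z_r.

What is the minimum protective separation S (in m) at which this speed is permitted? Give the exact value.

S_min = 2523/1600 m = 1.5769 m

T_s = v_R/a_R = (21/20)/(6/5) = 0.8750 s
robot covers v_R·T_r = 1.0500·0.1500 = 0.1575 m before braking
robot under decel: 1.0500²/(2·1.2000) = 0.4594 m
person approaches 0.8000·(0.1500+0.8750) = 0.8200 m
margins: 0.0800+0.0200+0.0400 = 0.1400 m
S_min ≈ 0.1575+0.4594+0.8200+0.1400  ⇒  S_min = 2523/1600 m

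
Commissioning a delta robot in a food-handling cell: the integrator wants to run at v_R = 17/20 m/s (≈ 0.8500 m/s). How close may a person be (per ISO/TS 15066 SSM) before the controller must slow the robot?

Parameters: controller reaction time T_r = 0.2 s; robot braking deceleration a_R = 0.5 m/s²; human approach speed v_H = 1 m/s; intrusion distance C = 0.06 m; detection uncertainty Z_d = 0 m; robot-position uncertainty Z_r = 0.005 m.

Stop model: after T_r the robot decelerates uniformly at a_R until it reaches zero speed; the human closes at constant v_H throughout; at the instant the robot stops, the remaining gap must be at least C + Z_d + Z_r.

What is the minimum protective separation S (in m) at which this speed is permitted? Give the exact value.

T_s = v_R/a_R = (17/20)/(1/2) = 1.7000 s
robot covers v_R·T_r = 0.8500·0.2000 = 0.1700 m before braking
braking distance = 0.8500²/(2·0.5000) = 0.7225 m
human over T_r+T_s: 1.0000·(0.2000+1.7000) = 1.9000 m
C+Z_d+Z_r = 0.0600+0.0000+0.0050 = 0.0650 m
S_min ≈ 0.1700+0.7225+1.9000+0.0650  ⇒  S_min = 1143/400 m

S_min = 1143/400 m = 2.8575 m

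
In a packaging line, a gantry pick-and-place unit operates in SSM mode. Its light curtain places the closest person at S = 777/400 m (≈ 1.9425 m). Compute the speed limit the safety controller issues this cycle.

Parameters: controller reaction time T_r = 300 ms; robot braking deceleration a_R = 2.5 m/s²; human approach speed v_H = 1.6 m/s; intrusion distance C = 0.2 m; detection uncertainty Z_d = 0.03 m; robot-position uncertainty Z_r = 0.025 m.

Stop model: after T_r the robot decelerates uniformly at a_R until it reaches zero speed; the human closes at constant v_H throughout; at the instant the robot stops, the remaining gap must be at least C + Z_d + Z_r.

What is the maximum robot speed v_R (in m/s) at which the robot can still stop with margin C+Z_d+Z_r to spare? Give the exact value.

quadratic (1/5)·v² + (47/50)·v + (-483/400) = 0
  disc = (47/50)² − 4·(1/5)·(-483/400) = 1156/625 ; √disc = 34/25
  v_R = (−(47/50) + 34/25) / (2·(1/5)) = 21/20 m/s
check:
T_s = v_R/a_R = (21/20)/(5/2) = 0.4200 s
robot in T_r: 1.0500·0.3000 = 0.3150 m
robot under decel: 1.0500²/(2·2.5000) = 0.2205 m
person approaches 1.6000·(0.3000+0.4200) = 1.1520 m
residual clearance needed = 0.2000+0.0300+0.0250 = 0.2550 m
sum ≈ 0.3150+0.2205+1.1520+0.2550 ≈ 1.9425 m = S ✓

v_R_max = 21/20 m/s = 1.0500 m/s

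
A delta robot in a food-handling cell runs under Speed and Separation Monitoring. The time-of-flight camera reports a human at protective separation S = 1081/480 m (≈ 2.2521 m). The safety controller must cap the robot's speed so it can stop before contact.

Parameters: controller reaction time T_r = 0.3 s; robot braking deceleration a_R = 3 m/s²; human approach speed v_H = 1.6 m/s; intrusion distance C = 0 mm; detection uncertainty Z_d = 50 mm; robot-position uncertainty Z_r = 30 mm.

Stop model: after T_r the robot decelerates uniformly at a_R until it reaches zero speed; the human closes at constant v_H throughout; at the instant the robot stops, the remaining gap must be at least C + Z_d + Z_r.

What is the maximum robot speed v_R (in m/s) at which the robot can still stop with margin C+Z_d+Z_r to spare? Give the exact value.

v_R_max = 31/20 m/s = 1.5500 m/s

collect terms ⇒ (1/6)·v_R² + (5/6)·v_R + (-4061/2400) = 0
  disc = (5/6)² − 4·(1/6)·(-4061/2400) = 729/400 ; √disc = 27/20
  v_R = (−(5/6) + 27/20) / (2·(1/6)) = 31/20 m/s
check:
stop time T_s = (31/20)/3 = 0.5167 s
robot covers v_R·T_r = 1.5500·0.3000 = 0.4650 m before braking
braking distance = 1.5500²/(2·3.0000) = 0.4004 m
human closes 1.6000·0.8167 = 1.3067 m
margins: 0.0000+0.0500+0.0300 = 0.0800 m
sum ≈ 0.4650+0.4004+1.3067+0.0800 ≈ 2.2521 m = S ✓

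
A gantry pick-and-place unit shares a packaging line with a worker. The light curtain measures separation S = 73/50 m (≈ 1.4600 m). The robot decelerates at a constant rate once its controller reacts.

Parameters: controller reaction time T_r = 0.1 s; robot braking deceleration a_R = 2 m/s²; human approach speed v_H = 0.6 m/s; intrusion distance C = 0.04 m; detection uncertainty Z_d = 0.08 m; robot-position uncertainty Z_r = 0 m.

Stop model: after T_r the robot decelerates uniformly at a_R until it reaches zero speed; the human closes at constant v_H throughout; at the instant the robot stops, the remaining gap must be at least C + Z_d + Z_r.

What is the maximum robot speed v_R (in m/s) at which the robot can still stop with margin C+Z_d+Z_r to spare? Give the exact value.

v_R_max = 8/5 m/s = 1.6000 m/s

quadratic (1/4)·v² + (2/5)·v + (-32/25) = 0
  disc = (2/5)² − 4·(1/4)·(-32/25) = 36/25 ; √disc = 6/5
  v_R = (−(2/5) + 6/5) / (2·(1/4)) = 8/5 m/s
check:
stop time T_s = (8/5)/2 = 0.8000 s
robot in T_r: 1.6000·0.1000 = 0.1600 m
robot under decel: 1.6000²/(2·2.0000) = 0.6400 m
human closes 0.6000·0.9000 = 0.5400 m
margins: 0.0400+0.0800+0.0000 = 0.1200 m
sum ≈ 0.1600+0.6400+0.5400+0.1200 ≈ 1.4600 m = S ✓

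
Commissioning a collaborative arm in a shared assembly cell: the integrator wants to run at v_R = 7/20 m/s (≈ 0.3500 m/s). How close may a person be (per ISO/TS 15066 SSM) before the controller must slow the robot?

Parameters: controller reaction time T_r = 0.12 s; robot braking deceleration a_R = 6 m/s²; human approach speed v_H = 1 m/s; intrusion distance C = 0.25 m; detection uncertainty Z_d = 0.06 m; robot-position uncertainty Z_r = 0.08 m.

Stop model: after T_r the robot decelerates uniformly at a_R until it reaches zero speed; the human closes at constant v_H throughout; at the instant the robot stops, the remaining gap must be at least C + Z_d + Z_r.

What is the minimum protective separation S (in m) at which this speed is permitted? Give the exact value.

stop time T_s = (7/20)/6 = 0.0583 s
robot in T_r: 0.3500·0.1200 = 0.0420 m
robot covers 0.3500·0.0583 − ½·6.0000·0.0583² = 0.0102 m while stopping
human over T_r+T_s: 1.0000·(0.1200+0.0583) = 0.1783 m
C+Z_d+Z_r = 0.2500+0.0600+0.0800 = 0.3900 m
S_min ≈ 0.0420+0.0102+0.1783+0.3900  ⇒  S_min = 14893/24000 m

S_min = 14893/24000 m = 0.6205 m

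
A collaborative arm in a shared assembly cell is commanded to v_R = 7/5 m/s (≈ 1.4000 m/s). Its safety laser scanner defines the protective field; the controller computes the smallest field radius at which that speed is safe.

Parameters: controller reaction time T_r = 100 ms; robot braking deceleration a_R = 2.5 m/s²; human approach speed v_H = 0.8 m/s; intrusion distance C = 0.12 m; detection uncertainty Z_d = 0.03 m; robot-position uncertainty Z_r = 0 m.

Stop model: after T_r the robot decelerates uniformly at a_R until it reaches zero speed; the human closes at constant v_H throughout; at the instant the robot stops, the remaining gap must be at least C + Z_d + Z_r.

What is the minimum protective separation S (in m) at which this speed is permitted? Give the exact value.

T_s = v_R/a_R = (7/5)/(5/2) = 0.5600 s
reaction-phase robot travel = 1.4000·0.1000 = 0.1400 m
braking distance = 1.4000²/(2·2.5000) = 0.3920 m
person approaches 0.8000·(0.1000+0.5600) = 0.5280 m
residual clearance needed = 0.1200+0.0300+0.0000 = 0.1500 m
S_min ≈ 0.1400+0.3920+0.5280+0.1500  ⇒  S_min = 121/100 m

S_min = 121/100 m = 1.2100 m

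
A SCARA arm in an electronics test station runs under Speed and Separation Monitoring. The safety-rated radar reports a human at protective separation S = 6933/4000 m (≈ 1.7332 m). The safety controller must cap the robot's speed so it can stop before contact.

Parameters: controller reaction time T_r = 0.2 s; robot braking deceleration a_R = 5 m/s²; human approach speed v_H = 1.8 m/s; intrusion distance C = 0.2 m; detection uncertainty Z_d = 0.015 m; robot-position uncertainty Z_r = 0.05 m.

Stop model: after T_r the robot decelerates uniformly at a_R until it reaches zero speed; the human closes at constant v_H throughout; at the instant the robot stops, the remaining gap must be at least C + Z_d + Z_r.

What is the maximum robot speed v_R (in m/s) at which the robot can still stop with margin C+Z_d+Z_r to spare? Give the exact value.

quadratic (1/10)·v² + (14/25)·v + (-4433/4000) = 0
  disc = (14/25)² − 4·(1/10)·(-4433/4000) = 7569/10000 ; √disc = 87/100
  v_R = (−(14/25) + 87/100) / (2·(1/10)) = 31/20 m/s
check:
stop time T_s = (31/20)/5 = 0.3100 s
robot covers v_R·T_r = 1.5500·0.2000 = 0.3100 m before braking
braking distance = 1.5500²/(2·5.0000) = 0.2402 m
human closes 1.8000·0.5100 = 0.9180 m
margins: 0.2000+0.0150+0.0500 = 0.2650 m
sum ≈ 0.3100+0.2402+0.9180+0.2650 ≈ 1.7332 m = S ✓

v_R_max = 31/20 m/s = 1.5500 m/s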